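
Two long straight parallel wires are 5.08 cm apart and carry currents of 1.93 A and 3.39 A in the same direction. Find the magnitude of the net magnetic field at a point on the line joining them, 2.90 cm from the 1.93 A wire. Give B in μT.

Each long wire gives B = μ₀I/(2πd). Distances are d₁ = 0.029 m and d₂ = 0.0218 m.
B₁ = 1.33×10⁻⁵ T, B₂ = 3.11×10⁻⁵ T.
Between parallel currents the two contributions point in opposite directions, so they subtract. B = |B₁ − B₂| = |1.33×10⁻⁵ − 3.11×10⁻⁵| = 1.78×10⁻⁵ T.

B ≈ 17.8 μT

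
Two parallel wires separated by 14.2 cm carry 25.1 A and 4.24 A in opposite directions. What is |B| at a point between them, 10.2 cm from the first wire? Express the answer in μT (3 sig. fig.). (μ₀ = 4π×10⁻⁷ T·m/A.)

B ≈ 70.4 μT

Each long wire gives B = μ₀I/(2πd). Distances are d₁ = 0.102 m and d₂ = 0.04 m.
B₁ = 4.92×10⁻⁵ T, B₂ = 2.12×10⁻⁵ T.
Between antiparallel currents both contributions point the same way, so they add. B = B₁ + B₂ = 4.92×10⁻⁵ + 2.12×10⁻⁵ = 7.04×10⁻⁵ T.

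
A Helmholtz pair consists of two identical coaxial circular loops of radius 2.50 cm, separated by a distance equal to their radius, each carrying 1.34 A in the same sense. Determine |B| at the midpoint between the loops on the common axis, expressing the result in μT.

B ≈ 48.2 μT

Each loop contributes B = μ₀IR²/[2(R²+z²)^(3/2)] on the axis, with z measured from that loop.
Loop 1 (z = 0.0125 m): B₁ = 2.41×10⁻⁵ T. Loop 2 (z = 0.0125 m): B₂ = 2.41×10⁻⁵ T.
The fields add: B = B₁ + B₂ = 4.82×10⁻⁵ T.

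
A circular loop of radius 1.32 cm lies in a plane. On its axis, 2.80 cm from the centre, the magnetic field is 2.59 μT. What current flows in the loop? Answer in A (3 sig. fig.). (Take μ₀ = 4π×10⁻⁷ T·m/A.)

On the axis of a loop, B = μ₀IR²/[2(R²+z²)^(3/2)], so I = 2B(R²+z²)^(3/2)/(μ₀R²).
R² + z² = 0.0001742 + 0.000784 = 0.0009582 m²; raised to 3/2 gives 2.97×10⁻⁵ m³.
I = 2 × 2.59×10⁻⁶ × 2.97×10⁻⁵ / (1.26×10⁻⁶ × 0.0001742) = 0.702 A.

I ≈ 0.702 A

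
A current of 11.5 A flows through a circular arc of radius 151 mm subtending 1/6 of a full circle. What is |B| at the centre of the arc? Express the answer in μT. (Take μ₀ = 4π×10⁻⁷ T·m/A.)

B ≈ 7.98 μT

The Biot–Savart field of a circular arc at its centre is B = μ₀Iφ/(4πR), with φ = 1.047 rad.
B = (4π×10⁻⁷ × 11.5 × 1.047) / (4π × 0.151) = 7.98×10⁻⁶ T.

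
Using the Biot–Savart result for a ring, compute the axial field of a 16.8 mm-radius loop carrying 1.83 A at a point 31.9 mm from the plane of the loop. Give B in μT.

On the axis of a circular loop, B = μ₀IR² / [2(R²+z²)^(3/2)].
R² + z² = (0.0168)² + (0.0319)² = 0.0013 m², and (R²+z²)^(3/2) = 4.69×10⁻⁵ m³.
B = (4π×10⁻⁷ × 1.83 × 0.0002822) / (2 × 4.69×10⁻⁵) = 6.92×10⁻⁶ T.

B ≈ 6.92 μT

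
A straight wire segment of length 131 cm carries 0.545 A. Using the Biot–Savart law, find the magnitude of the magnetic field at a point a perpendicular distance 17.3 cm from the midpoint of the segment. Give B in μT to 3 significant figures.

B ≈ 0.609 μT

For a finite straight segment, B = (μ₀I/4πd)(sinθ₁ + sinθ₂), where θ₁, θ₂ are the angles from the perpendicular to each end.
The perpendicular from the point meets the wire at its midpoint, so each end is L/2 = 0.655 m away along the wire.
sinθ₁ = 0.655/√(0.655²+0.173²) = 0.9668; sinθ₂ = 0.655/√(0.655²+0.173²) = 0.9668.
B = (4π×10⁻⁷ × 0.545) / (4π × 0.173) × (0.9668 + 0.9668) = 6.09×10⁻⁷ T.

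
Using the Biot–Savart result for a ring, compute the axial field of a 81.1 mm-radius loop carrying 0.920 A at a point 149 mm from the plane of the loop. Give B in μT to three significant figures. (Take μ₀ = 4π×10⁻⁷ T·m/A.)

B ≈ 0.779 μT

On the axis of a circular loop, B = μ₀IR² / [2(R²+z²)^(3/2)].
R² + z² = (0.0811)² + (0.149)² = 0.02878 m², and (R²+z²)^(3/2) = 4.88×10⁻³ m³.
B = (4π×10⁻⁷ × 0.920 × 0.006577) / (2 × 4.88×10⁻³) = 7.79×10⁻⁷ T.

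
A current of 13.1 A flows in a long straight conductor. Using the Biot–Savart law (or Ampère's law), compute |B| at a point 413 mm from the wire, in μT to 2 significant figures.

For an infinitely long straight wire, B = μ₀I/(2πd).
B = (4π×10⁻⁷ × 13.1) / (2π × 0.413) = 6.34×10⁻⁶ T.

B ≈ 6.3 μT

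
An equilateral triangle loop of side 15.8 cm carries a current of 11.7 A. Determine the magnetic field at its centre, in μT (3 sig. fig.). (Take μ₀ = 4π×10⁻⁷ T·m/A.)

B ≈ 133 μT

Each side is a finite straight segment at perpendicular distance d = a/(2 tan(π/3)) = 0.04561 m from the centre, with end-angles ±π/3.
One side contributes B₁ = (μ₀I/4πd)·2 sin(π/3) = 4.44×10⁻⁵ T.
All 3 sides add in the same direction: B = 3 × 4.44×10⁻⁵ = 1.33×10⁻⁴ T.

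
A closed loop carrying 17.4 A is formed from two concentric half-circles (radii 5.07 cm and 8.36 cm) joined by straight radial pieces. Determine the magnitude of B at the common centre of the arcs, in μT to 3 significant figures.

B ≈ 42.4 μT

The radial connectors point toward the centre, so dl × r̂ = 0 and they contribute nothing.
Each semicircle gives μ₀I/(4R): inner arc 1.08×10⁻⁴ T, outer arc 6.54×10⁻⁵ T.
The two arcs carry current in opposite angular senses, so their fields oppose: B = |1.08×10⁻⁴ − 6.54×10⁻⁵| = 4.24×10⁻⁵ T.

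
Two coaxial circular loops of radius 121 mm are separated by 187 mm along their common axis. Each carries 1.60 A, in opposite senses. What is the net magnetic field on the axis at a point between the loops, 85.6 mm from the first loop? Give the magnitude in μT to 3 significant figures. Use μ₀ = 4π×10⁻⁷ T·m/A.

Each loop contributes B = μ₀IR²/[2(R²+z²)^(3/2)] on the axis, with z measured from that loop.
Loop 1 (z = 0.0856 m): B₁ = 4.52×10⁻⁶ T. Loop 2 (z = 0.1014 m): B₂ = 3.74×10⁻⁶ T.
The fields oppose: B = |B₁ − B₂| = 7.80×10⁻⁷ T.

B ≈ 0.780 μT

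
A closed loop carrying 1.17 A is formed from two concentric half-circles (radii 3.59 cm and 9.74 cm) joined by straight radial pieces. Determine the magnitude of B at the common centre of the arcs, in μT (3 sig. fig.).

B ≈ 6.46 μT

The radial connectors point toward the centre, so dl × r̂ = 0 and they contribute nothing.
Each semicircle gives μ₀I/(4R): inner arc 1.02×10⁻⁵ T, outer arc 3.77×10⁻⁶ T.
The two arcs carry current in opposite angular senses, so their fields oppose: B = |1.02×10⁻⁵ − 3.77×10⁻⁶| = 6.46×10⁻⁶ T.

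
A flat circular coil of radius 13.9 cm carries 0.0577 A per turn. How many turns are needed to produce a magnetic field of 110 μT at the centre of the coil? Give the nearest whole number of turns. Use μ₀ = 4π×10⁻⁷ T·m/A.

For an N-turn coil, B = Nμ₀I/(2R). A single turn gives B₁ = 2.61×10⁻⁷ T with R = 0.139 m.
N = B/B₁ = 1.10×10⁻⁴ / 2.61×10⁻⁷ = 421.75.

N = 422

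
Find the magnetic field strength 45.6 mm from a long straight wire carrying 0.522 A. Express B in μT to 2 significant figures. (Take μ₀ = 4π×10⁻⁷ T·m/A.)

B ≈ 2.3 μT

For an infinitely long straight wire, B = μ₀I/(2πd).
B = (4π×10⁻⁷ × 0.522) / (2π × 0.0456) = 2.29×10⁻⁶ T.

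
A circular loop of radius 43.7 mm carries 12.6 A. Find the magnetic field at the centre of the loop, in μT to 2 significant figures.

At the centre of a circular loop the Biot–Savart law gives B = μ₀I/(2R).
B = (4π×10⁻⁷ × 12.6) / (2 × 0.0437) = 1.81×10⁻⁴ T.

B ≈ 180 μT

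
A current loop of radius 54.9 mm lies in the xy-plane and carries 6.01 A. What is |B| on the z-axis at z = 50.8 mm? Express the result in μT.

On the axis of a circular loop, B = μ₀IR² / [2(R²+z²)^(3/2)].
R² + z² = (0.0549)² + (0.0508)² = 0.005595 m², and (R²+z²)^(3/2) = 4.18×10⁻⁴ m³.
B = (4π×10⁻⁷ × 6.01 × 0.003014) / (2 × 4.18×10⁻⁴) = 2.72×10⁻⁵ T.

B ≈ 27.2 μT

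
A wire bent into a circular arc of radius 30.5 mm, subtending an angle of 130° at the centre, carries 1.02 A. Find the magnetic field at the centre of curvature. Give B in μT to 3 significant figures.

B ≈ 7.59 μT

The Biot–Savart field of a circular arc at its centre is B = μ₀Iφ/(4πR), with φ = 2.269 rad.
B = (4π×10⁻⁷ × 1.02 × 2.269) / (4π × 0.0305) = 7.59×10⁻⁶ T.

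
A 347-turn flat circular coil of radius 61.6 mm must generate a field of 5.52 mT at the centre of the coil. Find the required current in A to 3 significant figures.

I ≈ 1.56 A

For an N-turn coil, B = Nμ₀I/(2R) with R = 0.0616 m, so I = 2RB/(Nμ₀) = 2 × 0.0616 × 5.52×10⁻³ / (347 × 4π×10⁻⁷) = 1.56 A.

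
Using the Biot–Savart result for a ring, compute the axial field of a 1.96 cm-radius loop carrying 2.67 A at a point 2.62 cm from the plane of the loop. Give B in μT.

On the axis of a circular loop, B = μ₀IR² / [2(R²+z²)^(3/2)].
R² + z² = (0.0196)² + (0.0262)² = 0.001071 m², and (R²+z²)^(3/2) = 3.50×10⁻⁵ m³.
B = (4π×10⁻⁷ × 2.67 × 0.0003842) / (2 × 3.50×10⁻⁵) = 1.84×10⁻⁵ T.

B ≈ 18.4 μT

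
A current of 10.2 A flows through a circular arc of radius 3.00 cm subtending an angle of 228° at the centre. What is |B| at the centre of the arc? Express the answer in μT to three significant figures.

B ≈ 135 μT

The Biot–Savart field of a circular arc at its centre is B = μ₀Iφ/(4πR), with φ = 3.979 rad.
B = (4π×10⁻⁷ × 10.2 × 3.979) / (4π × 0.03) = 1.35×10⁻⁴ T.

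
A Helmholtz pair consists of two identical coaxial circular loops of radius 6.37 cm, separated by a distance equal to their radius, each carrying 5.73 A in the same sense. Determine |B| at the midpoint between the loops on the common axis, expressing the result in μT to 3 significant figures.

Each loop contributes B = μ₀IR²/[2(R²+z²)^(3/2)] on the axis, with z measured from that loop.
Loop 1 (z = 0.03185 m): B₁ = 4.04×10⁻⁵ T. Loop 2 (z = 0.03185 m): B₂ = 4.04×10⁻⁵ T.
The fields add: B = B₁ + B₂ = 8.09×10⁻⁵ T.

B ≈ 80.9 μT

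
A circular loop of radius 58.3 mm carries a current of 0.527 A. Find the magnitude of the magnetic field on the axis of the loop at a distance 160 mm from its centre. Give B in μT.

On the axis of a circular loop, B = μ₀IR² / [2(R²+z²)^(3/2)].
R² + z² = (0.0583)² + (0.16)² = 0.029 m², and (R²+z²)^(3/2) = 4.94×10⁻³ m³.
B = (4π×10⁻⁷ × 0.527 × 0.003399) / (2 × 4.94×10⁻³) = 2.28×10⁻⁷ T.

B ≈ 0.228 μT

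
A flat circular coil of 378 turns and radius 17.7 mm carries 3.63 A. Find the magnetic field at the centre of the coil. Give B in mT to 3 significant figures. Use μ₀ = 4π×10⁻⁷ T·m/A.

For an N-turn flat coil, B = Nμ₀I/(2R) with R = 0.0177 m.
B = 378 × 1.29×10⁻⁴ T = 4.87×10⁻² T.

B ≈ 48.7 mT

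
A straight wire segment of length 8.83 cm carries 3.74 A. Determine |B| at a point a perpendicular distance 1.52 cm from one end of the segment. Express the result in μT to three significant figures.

B ≈ 24.2 μT

For a finite straight segment, B = (μ₀I/4πd)(sinθ₁ + sinθ₂), where θ₁, θ₂ are the angles from the perpendicular to each end.
The perpendicular foot is at one end, so the two end-offsets along the wire are 0 and L = 0.0883 m.
sinθ₁ = 0/√(0²+0.0152²) = 0.0000; sinθ₂ = 0.0883/√(0.0883²+0.0152²) = 0.9855.
B = (4π×10⁻⁷ × 3.74) / (4π × 0.0152) × (0.0000 + 0.9855) = 2.42×10⁻⁵ T.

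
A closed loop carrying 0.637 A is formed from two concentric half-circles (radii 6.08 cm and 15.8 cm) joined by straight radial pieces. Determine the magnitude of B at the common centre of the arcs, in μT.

B ≈ 2.02 μT

The radial connectors point toward the centre, so dl × r̂ = 0 and they contribute nothing.
Each semicircle gives μ₀I/(4R): inner arc 3.29×10⁻⁶ T, outer arc 1.27×10⁻⁶ T.
The two arcs carry current in opposite angular senses, so their fields oppose: B = |3.29×10⁻⁶ − 1.27×10⁻⁶| = 2.02×10⁻⁶ T.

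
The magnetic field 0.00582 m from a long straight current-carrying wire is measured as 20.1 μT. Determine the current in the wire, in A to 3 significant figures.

I ≈ 0.585 A

For a long straight wire B = μ₀I/(2πd), so I = 2πdB/μ₀.
I = 2π × 0.00582 × 2.01×10⁻⁵ / (4π×10⁻⁷) = 0.585 A.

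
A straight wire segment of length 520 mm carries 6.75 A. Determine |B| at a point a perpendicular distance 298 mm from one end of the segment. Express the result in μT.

For a finite straight segment, B = (μ₀I/4πd)(sinθ₁ + sinθ₂), where θ₁, θ₂ are the angles from the perpendicular to each end.
The perpendicular foot is at one end, so the two end-offsets along the wire are 0 and L = 0.52 m.
sinθ₁ = 0/√(0²+0.298²) = 0.0000; sinθ₂ = 0.52/√(0.52²+0.298²) = 0.8676.
B = (4π×10⁻⁷ × 6.75) / (4π × 0.298) × (0.0000 + 0.8676) = 1.97×10⁻⁶ T.

B ≈ 1.97 μT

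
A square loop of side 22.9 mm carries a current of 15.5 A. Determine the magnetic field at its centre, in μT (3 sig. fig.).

B ≈ 766 μT

Each side is a finite straight segment at perpendicular distance d = a/(2 tan(π/4)) = 0.01145 m from the centre, with end-angles ±π/4.
One side contributes B₁ = (μ₀I/4πd)·2 sin(π/4) = 1.91×10⁻⁴ T.
All 4 sides add in the same direction: B = 4 × 1.91×10⁻⁴ = 7.66×10⁻⁴ T.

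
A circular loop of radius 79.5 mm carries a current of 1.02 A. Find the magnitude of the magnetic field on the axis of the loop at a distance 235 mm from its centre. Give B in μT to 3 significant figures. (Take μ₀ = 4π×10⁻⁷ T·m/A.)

On the axis of a circular loop, B = μ₀IR² / [2(R²+z²)^(3/2)].
R² + z² = (0.0795)² + (0.235)² = 0.06155 m², and (R²+z²)^(3/2) = 1.53×10⁻² m³.
B = (4π×10⁻⁷ × 1.02 × 0.00632) / (2 × 1.53×10⁻²) = 2.65×10⁻⁷ T.

B ≈ 0.265 μT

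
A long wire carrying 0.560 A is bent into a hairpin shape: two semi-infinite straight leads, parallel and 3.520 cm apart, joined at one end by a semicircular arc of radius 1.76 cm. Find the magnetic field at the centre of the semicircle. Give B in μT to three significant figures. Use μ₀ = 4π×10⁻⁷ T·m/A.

The semicircular arc contributes B_arc = μ₀I·π/(4πR) = μ₀I/(4R) = 1.00×10⁻⁵ T.
Each semi-infinite lead is at perpendicular distance R = 0.0176 m from the centre, with the perpendicular foot at its near end, so it contributes μ₀I/(4πR); both point the same way, together 6.36×10⁻⁶ T.
Arc and leads all point the same direction: B = 1.00×10⁻⁵ + 6.36×10⁻⁶ = 1.64×10⁻⁵ T.

B ≈ 16.4 μT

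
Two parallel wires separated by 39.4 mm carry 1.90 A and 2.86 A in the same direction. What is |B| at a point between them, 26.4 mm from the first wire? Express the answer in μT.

B ≈ 29.6 μT

Each long wire gives B = μ₀I/(2πd). Distances are d₁ = 0.0264 m and d₂ = 0.013 m.
B₁ = 1.44×10⁻⁵ T, B₂ = 4.40×10⁻⁵ T.
Between parallel currents the two contributions point in opposite directions, so they subtract. B = |B₁ − B₂| = |1.44×10⁻⁵ − 4.40×10⁻⁵| = 2.96×10⁻⁵ T.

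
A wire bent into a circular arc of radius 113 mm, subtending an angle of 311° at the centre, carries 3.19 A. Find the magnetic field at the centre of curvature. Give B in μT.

The Biot–Savart field of a circular arc at its centre is B = μ₀Iφ/(4πR), with φ = 5.428 rad.
B = (4π×10⁻⁷ × 3.19 × 5.428) / (4π × 0.113) = 1.53×10⁻⁵ T.

B ≈ 15.3 μT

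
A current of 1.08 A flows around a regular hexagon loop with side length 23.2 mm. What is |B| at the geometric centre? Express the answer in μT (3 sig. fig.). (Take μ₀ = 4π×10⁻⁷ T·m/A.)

Each side is a finite straight segment at perpendicular distance d = a/(2 tan(π/6)) = 0.02009 m from the centre, with end-angles ±π/6.
One side contributes B₁ = (μ₀I/4πd)·2 sin(π/6) = 5.38×10⁻⁶ T.
All 6 sides add in the same direction: B = 6 × 5.38×10⁻⁶ = 3.23×10⁻⁵ T.

B ≈ 32.3 μT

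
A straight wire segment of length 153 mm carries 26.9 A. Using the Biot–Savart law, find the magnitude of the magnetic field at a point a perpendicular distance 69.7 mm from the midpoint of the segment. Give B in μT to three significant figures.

B ≈ 57.1 μT

For a finite straight segment, B = (μ₀I/4πd)(sinθ₁ + sinθ₂), where θ₁, θ₂ are the angles from the perpendicular to each end.
The perpendicular from the point meets the wire at its midpoint, so each end is L/2 = 0.0765 m away along the wire.
sinθ₁ = 0.0765/√(0.0765²+0.0697²) = 0.7392; sinθ₂ = 0.0765/√(0.0765²+0.0697²) = 0.7392.
B = (4π×10⁻⁷ × 26.9) / (4π × 0.0697) × (0.7392 + 0.7392) = 5.71×10⁻⁵ T.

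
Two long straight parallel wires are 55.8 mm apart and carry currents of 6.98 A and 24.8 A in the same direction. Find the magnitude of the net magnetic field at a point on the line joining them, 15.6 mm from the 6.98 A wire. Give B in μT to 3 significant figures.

B ≈ 33.9 μT

Each long wire gives B = μ₀I/(2πd). Distances are d₁ = 0.0156 m and d₂ = 0.0402 m.
B₁ = 8.95×10⁻⁵ T, B₂ = 1.23×10⁻⁴ T.
Between parallel currents the two contributions point in opposite directions, so they subtract. B = |B₁ − B₂| = |8.95×10⁻⁵ − 1.23×10⁻⁴| = 3.39×10⁻⁵ T.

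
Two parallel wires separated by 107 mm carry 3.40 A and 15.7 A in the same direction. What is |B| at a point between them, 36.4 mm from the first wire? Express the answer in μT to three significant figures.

B ≈ 25.8 μT

Each long wire gives B = μ₀I/(2πd). Distances are d₁ = 0.0364 m and d₂ = 0.0706 m.
B₁ = 1.87×10⁻⁵ T, B₂ = 4.45×10⁻⁵ T.
Between parallel currents the two contributions point in opposite directions, so they subtract. B = |B₁ − B₂| = |1.87×10⁻⁵ − 4.45×10⁻⁵| = 2.58×10⁻⁵ T.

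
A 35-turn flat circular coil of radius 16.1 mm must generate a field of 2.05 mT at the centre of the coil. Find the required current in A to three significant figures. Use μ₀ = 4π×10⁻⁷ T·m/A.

For an N-turn coil, B = Nμ₀I/(2R) with R = 0.0161 m, so I = 2RB/(Nμ₀) = 2 × 0.0161 × 2.05×10⁻³ / (35 × 4π×10⁻⁷) = 1.50 A.

I ≈ 1.50 A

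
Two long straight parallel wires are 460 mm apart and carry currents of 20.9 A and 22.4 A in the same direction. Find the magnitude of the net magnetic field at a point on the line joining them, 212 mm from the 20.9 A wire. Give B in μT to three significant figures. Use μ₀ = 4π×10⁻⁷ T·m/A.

B ≈ 1.65 μT

Each long wire gives B = μ₀I/(2πd). Distances are d₁ = 0.212 m and d₂ = 0.248 m.
B₁ = 1.97×10⁻⁵ T, B₂ = 1.81×10⁻⁵ T.
Between parallel currents the two contributions point in opposite directions, so they subtract. B = |B₁ − B₂| = |1.97×10⁻⁵ − 1.81×10⁻⁵| = 1.65×10⁻⁶ T.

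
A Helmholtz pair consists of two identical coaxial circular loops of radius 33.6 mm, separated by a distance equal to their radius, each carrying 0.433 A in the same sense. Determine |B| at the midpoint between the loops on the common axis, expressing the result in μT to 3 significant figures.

Each loop contributes B = μ₀IR²/[2(R²+z²)^(3/2)] on the axis, with z measured from that loop.
Loop 1 (z = 0.0168 m): B₁ = 5.79×10⁻⁶ T. Loop 2 (z = 0.0168 m): B₂ = 5.79×10⁻⁶ T.
The fields add: B = B₁ + B₂ = 1.16×10⁻⁵ T.

B ≈ 11.6 μT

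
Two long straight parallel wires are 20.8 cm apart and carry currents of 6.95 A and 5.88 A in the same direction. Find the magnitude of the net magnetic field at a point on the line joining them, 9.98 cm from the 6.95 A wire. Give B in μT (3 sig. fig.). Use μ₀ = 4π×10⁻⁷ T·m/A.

Each long wire gives B = μ₀I/(2πd). Distances are d₁ = 0.0998 m and d₂ = 0.1082 m.
B₁ = 1.39×10⁻⁵ T, B₂ = 1.09×10⁻⁵ T.
Between parallel currents the two contributions point in opposite directions, so they subtract. B = |B₁ − B₂| = |1.39×10⁻⁵ − 1.09×10⁻⁵| = 3.06×10⁻⁶ T.

B ≈ 3.06 μT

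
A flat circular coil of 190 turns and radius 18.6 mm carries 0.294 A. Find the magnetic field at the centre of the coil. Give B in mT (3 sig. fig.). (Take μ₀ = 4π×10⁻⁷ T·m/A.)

B ≈ 1.89 mT

For an N-turn flat coil, B = Nμ₀I/(2R) with R = 0.0186 m.
B = 190 × 9.93×10⁻⁶ T = 1.89×10⁻³ T.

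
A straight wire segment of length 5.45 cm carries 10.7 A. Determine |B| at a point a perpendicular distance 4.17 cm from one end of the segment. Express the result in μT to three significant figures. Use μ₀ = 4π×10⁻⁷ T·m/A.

For a finite straight segment, B = (μ₀I/4πd)(sinθ₁ + sinθ₂), where θ₁, θ₂ are the angles from the perpendicular to each end.
The perpendicular foot is at one end, so the two end-offsets along the wire are 0 and L = 0.0545 m.
sinθ₁ = 0/√(0²+0.0417²) = 0.0000; sinθ₂ = 0.0545/√(0.0545²+0.0417²) = 0.7942.
B = (4π×10⁻⁷ × 10.7) / (4π × 0.0417) × (0.0000 + 0.7942) = 2.04×10⁻⁵ T.

B ≈ 20.4 μT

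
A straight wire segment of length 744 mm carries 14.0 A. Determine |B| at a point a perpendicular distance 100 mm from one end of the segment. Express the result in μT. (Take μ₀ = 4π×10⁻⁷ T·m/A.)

For a finite straight segment, B = (μ₀I/4πd)(sinθ₁ + sinθ₂), where θ₁, θ₂ are the angles from the perpendicular to each end.
The perpendicular foot is at one end, so the two end-offsets along the wire are 0 and L = 0.744 m.
sinθ₁ = 0/√(0²+0.1²) = 0.0000; sinθ₂ = 0.744/√(0.744²+0.1²) = 0.9911.
B = (4π×10⁻⁷ × 14.0) / (4π × 0.1) × (0.0000 + 0.9911) = 1.39×10⁻⁵ T.

B ≈ 13.9 μT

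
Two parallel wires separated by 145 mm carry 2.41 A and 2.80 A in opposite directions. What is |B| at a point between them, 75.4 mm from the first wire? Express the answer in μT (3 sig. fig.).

Each long wire gives B = μ₀I/(2πd). Distances are d₁ = 0.0754 m and d₂ = 0.0696 m.
B₁ = 6.39×10⁻⁶ T, B₂ = 8.05×10⁻⁶ T.
Between antiparallel currents both contributions point the same way, so they add. B = B₁ + B₂ = 6.39×10⁻⁶ + 8.05×10⁻⁶ = 1.44×10⁻⁵ T.

B ≈ 14.4 μT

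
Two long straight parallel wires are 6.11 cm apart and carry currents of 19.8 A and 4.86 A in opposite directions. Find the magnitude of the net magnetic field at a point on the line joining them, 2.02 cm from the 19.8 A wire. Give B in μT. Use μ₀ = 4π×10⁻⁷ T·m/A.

Each long wire gives B = μ₀I/(2πd). Distances are d₁ = 0.0202 m and d₂ = 0.0409 m.
B₁ = 1.96×10⁻⁴ T, B₂ = 2.38×10⁻⁵ T.
Between antiparallel currents both contributions point the same way, so they add. B = B₁ + B₂ = 1.96×10⁻⁴ + 2.38×10⁻⁵ = 2.20×10⁻⁴ T.

B ≈ 220 μT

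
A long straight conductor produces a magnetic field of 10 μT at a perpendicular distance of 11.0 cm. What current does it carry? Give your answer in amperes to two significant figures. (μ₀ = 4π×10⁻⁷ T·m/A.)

I ≈ 5.5 A

For a long straight wire B = μ₀I/(2πd), so I = 2πdB/μ₀.
I = 2π × 0.11 × 1.00×10⁻⁵ / (4π×10⁻⁷) = 5.50 A.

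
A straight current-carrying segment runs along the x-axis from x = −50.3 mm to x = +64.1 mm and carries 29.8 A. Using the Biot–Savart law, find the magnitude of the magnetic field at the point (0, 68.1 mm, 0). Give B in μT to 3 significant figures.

For a finite straight segment, B = (μ₀I/4πd)(sinθ₁ + sinθ₂), where θ₁, θ₂ are the angles from the perpendicular to each end.
The perpendicular distance is d = 0.0681 m; the end-offsets along the wire are a = 0.0503 m and b = 0.0641 m.
sinθ₁ = 0.0503/√(0.0503²+0.0681²) = 0.5941; sinθ₂ = 0.0641/√(0.0641²+0.0681²) = 0.6854.
B = (4π×10⁻⁷ × 29.8) / (4π × 0.0681) × (0.5941 + 0.6854) = 5.60×10⁻⁵ T.

B ≈ 56.0 μT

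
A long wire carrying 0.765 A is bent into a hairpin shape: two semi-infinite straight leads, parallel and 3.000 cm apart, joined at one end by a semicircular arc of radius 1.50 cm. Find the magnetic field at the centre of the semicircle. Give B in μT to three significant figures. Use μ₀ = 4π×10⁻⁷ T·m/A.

B ≈ 26.2 μT

The semicircular arc contributes B_arc = μ₀I·π/(4πR) = μ₀I/(4R) = 1.60×10⁻⁵ T.
Each semi-infinite lead is at perpendicular distance R = 0.015 m from the centre, with the perpendicular foot at its near end, so it contributes μ₀I/(4πR); both point the same way, together 1.02×10⁻⁵ T.
Arc and leads all point the same direction: B = 1.60×10⁻⁵ + 1.02×10⁻⁵ = 2.62×10⁻⁵ T.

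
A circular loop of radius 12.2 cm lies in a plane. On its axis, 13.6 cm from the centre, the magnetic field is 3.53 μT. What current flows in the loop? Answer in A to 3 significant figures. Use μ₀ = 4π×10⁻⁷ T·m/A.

I ≈ 2.30 A

On the axis of a loop, B = μ₀IR²/[2(R²+z²)^(3/2)], so I = 2B(R²+z²)^(3/2)/(μ₀R²).
R² + z² = 0.01488 + 0.0185 = 0.03338 m²; raised to 3/2 gives 6.10×10⁻³ m³.
I = 2 × 3.53×10⁻⁶ × 6.10×10⁻³ / (1.26×10⁻⁶ × 0.01488) = 2.30 A.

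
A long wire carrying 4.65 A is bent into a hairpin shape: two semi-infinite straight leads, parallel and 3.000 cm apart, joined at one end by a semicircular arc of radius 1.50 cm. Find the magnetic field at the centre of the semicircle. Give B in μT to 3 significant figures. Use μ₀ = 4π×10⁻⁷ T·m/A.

The semicircular arc contributes B_arc = μ₀I·π/(4πR) = μ₀I/(4R) = 9.74×10⁻⁵ T.
Each semi-infinite lead is at perpendicular distance R = 0.015 m from the centre, with the perpendicular foot at its near end, so it contributes μ₀I/(4πR); both point the same way, together 6.20×10⁻⁵ T.
Arc and leads all point the same direction: B = 9.74×10⁻⁵ + 6.20×10⁻⁵ = 1.59×10⁻⁴ T.

B ≈ 159 μT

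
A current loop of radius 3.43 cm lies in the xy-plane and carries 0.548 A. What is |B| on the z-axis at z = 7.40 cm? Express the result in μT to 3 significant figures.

B ≈ 0.747 μT

On the axis of a circular loop, B = μ₀IR² / [2(R²+z²)^(3/2)].
R² + z² = (0.0343)² + (0.074)² = 0.006652 m², and (R²+z²)^(3/2) = 5.43×10⁻⁴ m³.
B = (4π×10⁻⁷ × 0.548 × 0.001176) / (2 × 5.43×10⁻⁴) = 7.47×10⁻⁷ T.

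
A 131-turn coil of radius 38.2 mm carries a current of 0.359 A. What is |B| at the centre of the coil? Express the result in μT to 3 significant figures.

For an N-turn flat coil, B = Nμ₀I/(2R) with R = 0.0382 m.
B = 131 × 5.90×10⁻⁶ T = 7.74×10⁻⁴ T.

B ≈ 774 μT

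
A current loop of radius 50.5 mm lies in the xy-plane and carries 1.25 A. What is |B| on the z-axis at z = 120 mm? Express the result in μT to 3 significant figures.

On the axis of a circular loop, B = μ₀IR² / [2(R²+z²)^(3/2)].
R² + z² = (0.0505)² + (0.12)² = 0.01695 m², and (R²+z²)^(3/2) = 2.21×10⁻³ m³.
B = (4π×10⁻⁷ × 1.25 × 0.00255) / (2 × 2.21×10⁻³) = 9.08×10⁻⁷ T.

B ≈ 0.908 μT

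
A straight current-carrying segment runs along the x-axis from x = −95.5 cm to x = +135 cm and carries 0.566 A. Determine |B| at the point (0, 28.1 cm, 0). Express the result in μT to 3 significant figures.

B ≈ 0.390 μT

For a finite straight segment, B = (μ₀I/4πd)(sinθ₁ + sinθ₂), where θ₁, θ₂ are the angles from the perpendicular to each end.
The perpendicular distance is d = 0.281 m; the end-offsets along the wire are a = 0.955 m and b = 1.35 m.
sinθ₁ = 0.955/√(0.955²+0.281²) = 0.9593; sinθ₂ = 1.35/√(1.35²+0.281²) = 0.9790.
B = (4π×10⁻⁷ × 0.566) / (4π × 0.281) × (0.9593 + 0.9790) = 3.90×10⁻⁷ T.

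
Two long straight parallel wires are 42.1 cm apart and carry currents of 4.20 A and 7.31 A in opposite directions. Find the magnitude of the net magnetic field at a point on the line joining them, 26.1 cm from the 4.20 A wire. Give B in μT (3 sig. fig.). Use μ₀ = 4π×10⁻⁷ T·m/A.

Each long wire gives B = μ₀I/(2πd). Distances are d₁ = 0.261 m and d₂ = 0.16 m.
B₁ = 3.22×10⁻⁶ T, B₂ = 9.14×10⁻⁶ T.
Between antiparallel currents both contributions point the same way, so they add. B = B₁ + B₂ = 3.22×10⁻⁶ + 9.14×10⁻⁶ = 1.24×10⁻⁵ T.

B ≈ 12.4 μT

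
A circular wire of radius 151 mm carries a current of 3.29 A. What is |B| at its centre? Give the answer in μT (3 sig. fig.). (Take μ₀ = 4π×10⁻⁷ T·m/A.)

B ≈ 13.7 μT

At the centre of a circular loop the Biot–Savart law gives B = μ₀I/(2R).
B = (4π×10⁻⁷ × 3.29) / (2 × 0.151) = 1.37×10⁻⁵ T.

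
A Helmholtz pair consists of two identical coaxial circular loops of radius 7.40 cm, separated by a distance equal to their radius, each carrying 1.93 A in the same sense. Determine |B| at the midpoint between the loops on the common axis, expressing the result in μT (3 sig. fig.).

B ≈ 23.5 μT

Each loop contributes B = μ₀IR²/[2(R²+z²)^(3/2)] on the axis, with z measured from that loop.
Loop 1 (z = 0.037 m): B₁ = 1.17×10⁻⁵ T. Loop 2 (z = 0.037 m): B₂ = 1.17×10⁻⁵ T.
The fields add: B = B₁ + B₂ = 2.35×10⁻⁵ T.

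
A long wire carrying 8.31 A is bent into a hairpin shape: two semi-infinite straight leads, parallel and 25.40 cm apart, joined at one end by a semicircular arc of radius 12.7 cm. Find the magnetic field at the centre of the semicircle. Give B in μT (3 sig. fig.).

The semicircular arc contributes B_arc = μ₀I·π/(4πR) = μ₀I/(4R) = 2.06×10⁻⁵ T.
Each semi-infinite lead is at perpendicular distance R = 0.127 m from the centre, with the perpendicular foot at its near end, so it contributes μ₀I/(4πR); both point the same way, together 1.31×10⁻⁵ T.
Arc and leads all point the same direction: B = 2.06×10⁻⁵ + 1.31×10⁻⁵ = 3.36×10⁻⁵ T.

B ≈ 33.6 μT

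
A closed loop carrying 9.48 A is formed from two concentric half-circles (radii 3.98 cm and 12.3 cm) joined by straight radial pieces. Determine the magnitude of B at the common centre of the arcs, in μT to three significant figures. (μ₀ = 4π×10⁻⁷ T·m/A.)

B ≈ 50.6 μT

The radial connectors point toward the centre, so dl × r̂ = 0 and they contribute nothing.
Each semicircle gives μ₀I/(4R): inner arc 7.48×10⁻⁵ T, outer arc 2.42×10⁻⁵ T.
The two arcs carry current in opposite angular senses, so their fields oppose: B = |7.48×10⁻⁵ − 2.42×10⁻⁵| = 5.06×10⁻⁵ T.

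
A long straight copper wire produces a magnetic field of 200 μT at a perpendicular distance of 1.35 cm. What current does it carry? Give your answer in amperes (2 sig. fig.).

For a long straight wire B = μ₀I/(2πd), so I = 2πdB/μ₀.
I = 2π × 0.0135 × 2.00×10⁻⁴ / (4π×10⁻⁷) = 13.5 A.

I ≈ 14 A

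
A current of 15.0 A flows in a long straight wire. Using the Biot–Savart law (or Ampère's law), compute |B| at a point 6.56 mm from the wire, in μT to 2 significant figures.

B ≈ 460 μT

For an infinitely long straight wire, B = μ₀I/(2πd).
B = (4π×10⁻⁷ × 15.0) / (2π × 0.00656) = 4.57×10⁻⁴ T.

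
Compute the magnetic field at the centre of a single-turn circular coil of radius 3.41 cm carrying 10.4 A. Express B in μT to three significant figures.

B ≈ 192 μT

At the centre of a circular loop the Biot–Savart law gives B = μ₀I/(2R).
B = (4π×10⁻⁷ × 10.4) / (2 × 0.0341) = 1.92×10⁻⁴ T.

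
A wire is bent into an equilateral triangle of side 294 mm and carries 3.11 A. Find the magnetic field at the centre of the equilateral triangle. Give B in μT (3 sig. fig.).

B ≈ 19.0 μT

Each side is a finite straight segment at perpendicular distance d = a/(2 tan(π/3)) = 0.08487 m from the centre, with end-angles ±π/3.
One side contributes B₁ = (μ₀I/4πd)·2 sin(π/3) = 6.35×10⁻⁶ T.
All 3 sides add in the same direction: B = 3 × 6.35×10⁻⁶ = 1.90×10⁻⁵ T.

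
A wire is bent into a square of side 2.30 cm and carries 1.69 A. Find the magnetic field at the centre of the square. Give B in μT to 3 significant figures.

Each side is a finite straight segment at perpendicular distance d = a/(2 tan(π/4)) = 0.0115 m from the centre, with end-angles ±π/4.
One side contributes B₁ = (μ₀I/4πd)·2 sin(π/4) = 2.08×10⁻⁵ T.
All 4 sides add in the same direction: B = 4 × 2.08×10⁻⁵ = 8.31×10⁻⁵ T.

B ≈ 83.1 μT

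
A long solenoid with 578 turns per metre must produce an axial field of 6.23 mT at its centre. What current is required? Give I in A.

Inside a long solenoid B = μ₀nI with n = 578 m⁻¹, so I = B/(μ₀n).
I = 6.23×10⁻³ / (4π×10⁻⁷ × 578) = 8.58 A.

I ≈ 8.58 A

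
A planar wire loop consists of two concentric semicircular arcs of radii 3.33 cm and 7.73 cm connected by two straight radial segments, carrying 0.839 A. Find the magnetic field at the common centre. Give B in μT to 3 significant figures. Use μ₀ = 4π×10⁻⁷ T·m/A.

The radial connectors point toward the centre, so dl × r̂ = 0 and they contribute nothing.
Each semicircle gives μ₀I/(4R): inner arc 7.92×10⁻⁶ T, outer arc 3.41×10⁻⁶ T.
The two arcs carry current in opposite angular senses, so their fields oppose: B = |7.92×10⁻⁶ − 3.41×10⁻⁶| = 4.51×10⁻⁶ T.

B ≈ 4.51 μT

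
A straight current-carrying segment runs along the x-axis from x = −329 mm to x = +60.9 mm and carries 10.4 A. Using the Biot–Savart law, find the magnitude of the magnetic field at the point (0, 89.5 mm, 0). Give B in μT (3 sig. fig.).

For a finite straight segment, B = (μ₀I/4πd)(sinθ₁ + sinθ₂), where θ₁, θ₂ are the angles from the perpendicular to each end.
The perpendicular distance is d = 0.0895 m; the end-offsets along the wire are a = 0.329 m and b = 0.0609 m.
sinθ₁ = 0.329/√(0.329²+0.0895²) = 0.9649; sinθ₂ = 0.0609/√(0.0609²+0.0895²) = 0.5626.
B = (4π×10⁻⁷ × 10.4) / (4π × 0.0895) × (0.9649 + 0.5626) = 1.77×10⁻⁵ T.

B ≈ 17.7 μT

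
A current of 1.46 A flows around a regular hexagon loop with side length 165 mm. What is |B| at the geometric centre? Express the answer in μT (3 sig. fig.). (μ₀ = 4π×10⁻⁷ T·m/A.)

B ≈ 6.13 μT

Each side is a finite straight segment at perpendicular distance d = a/(2 tan(π/6)) = 0.1429 m from the centre, with end-angles ±π/6.
One side contributes B₁ = (μ₀I/4πd)·2 sin(π/6) = 1.02×10⁻⁶ T.
All 6 sides add in the same direction: B = 6 × 1.02×10⁻⁶ = 6.13×10⁻⁶ T.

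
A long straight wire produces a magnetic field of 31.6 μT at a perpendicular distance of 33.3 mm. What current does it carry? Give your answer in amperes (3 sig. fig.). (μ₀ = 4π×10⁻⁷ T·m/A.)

For a long straight wire B = μ₀I/(2πd), so I = 2πdB/μ₀.
I = 2π × 0.0333 × 3.16×10⁻⁵ / (4π×10⁻⁷) = 5.26 A.

I ≈ 5.26 A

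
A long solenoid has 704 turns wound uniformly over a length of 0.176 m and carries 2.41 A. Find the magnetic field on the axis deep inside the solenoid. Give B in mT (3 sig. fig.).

B ≈ 12.1 mT

Inside a long solenoid, B = μ₀nI with n = 4000 turns/m.
B = 4π×10⁻⁷ × 4000 × 2.41 = 1.21×10⁻² T.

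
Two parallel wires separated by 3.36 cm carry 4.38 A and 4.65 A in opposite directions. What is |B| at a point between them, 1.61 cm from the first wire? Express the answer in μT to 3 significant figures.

B ≈ 108 μT

Each long wire gives B = μ₀I/(2πd). Distances are d₁ = 0.0161 m and d₂ = 0.0175 m.
B₁ = 5.44×10⁻⁵ T, B₂ = 5.31×10⁻⁵ T.
Between antiparallel currents both contributions point the same way, so they add. B = B₁ + B₂ = 5.44×10⁻⁵ + 5.31×10⁻⁵ = 1.08×10⁻⁴ T.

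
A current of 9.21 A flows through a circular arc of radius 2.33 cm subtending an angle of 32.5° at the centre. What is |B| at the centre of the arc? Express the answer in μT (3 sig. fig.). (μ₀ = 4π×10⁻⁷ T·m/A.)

B ≈ 22.4 μT

The Biot–Savart field of a circular arc at its centre is B = μ₀Iφ/(4πR), with φ = 0.5672 rad.
B = (4π×10⁻⁷ × 9.21 × 0.5672) / (4π × 0.0233) = 2.24×10⁻⁵ T.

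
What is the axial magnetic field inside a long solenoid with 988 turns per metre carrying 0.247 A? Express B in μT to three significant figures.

B ≈ 307 μT

Inside a long solenoid, B = μ₀nI with n = 988 turns/m.
B = 4π×10⁻⁷ × 988 × 0.247 = 3.07×10⁻⁴ T.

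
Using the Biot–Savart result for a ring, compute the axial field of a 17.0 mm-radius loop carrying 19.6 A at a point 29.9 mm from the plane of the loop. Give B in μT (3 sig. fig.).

B ≈ 87.5 μT

On the axis of a circular loop, B = μ₀IR² / [2(R²+z²)^(3/2)].
R² + z² = (0.017)² + (0.0299)² = 0.001183 m², and (R²+z²)^(3/2) = 4.07×10⁻⁵ m³.
B = (4π×10⁻⁷ × 19.6 × 0.000289) / (2 × 4.07×10⁻⁵) = 8.75×10⁻⁵ T.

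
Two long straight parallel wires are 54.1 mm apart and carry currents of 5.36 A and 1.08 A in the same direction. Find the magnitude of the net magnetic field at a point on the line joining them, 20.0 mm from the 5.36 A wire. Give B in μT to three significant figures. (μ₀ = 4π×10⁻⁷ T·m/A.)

B ≈ 47.3 μT

Each long wire gives B = μ₀I/(2πd). Distances are d₁ = 0.02 m and d₂ = 0.0341 m.
B₁ = 5.36×10⁻⁵ T, B₂ = 6.33×10⁻⁶ T.
Between parallel currents the two contributions point in opposite directions, so they subtract. B = |B₁ − B₂| = |5.36×10⁻⁵ − 6.33×10⁻⁶| = 4.73×10⁻⁵ T.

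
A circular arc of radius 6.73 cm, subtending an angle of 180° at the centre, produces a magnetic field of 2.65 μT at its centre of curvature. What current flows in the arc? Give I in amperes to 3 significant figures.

I ≈ 0.568 A

For a circular arc, B = μ₀Iφ/(4πR) with φ in radians; here φ = 3.142 rad.
So I = 4πRB/(μ₀φ) = 4π × 0.0673 × 2.65×10⁻⁶ / (4π×10⁻⁷ × 3.142) = 0.568 A.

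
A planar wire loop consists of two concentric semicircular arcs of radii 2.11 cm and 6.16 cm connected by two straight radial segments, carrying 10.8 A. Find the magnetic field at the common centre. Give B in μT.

B ≈ 106 μT

The radial connectors point toward the centre, so dl × r̂ = 0 and they contribute nothing.
Each semicircle gives μ₀I/(4R): inner arc 1.61×10⁻⁴ T, outer arc 5.51×10⁻⁵ T.
The two arcs carry current in opposite angular senses, so their fields oppose: B = |1.61×10⁻⁴ − 5.51×10⁻⁵| = 1.06×10⁻⁴ T.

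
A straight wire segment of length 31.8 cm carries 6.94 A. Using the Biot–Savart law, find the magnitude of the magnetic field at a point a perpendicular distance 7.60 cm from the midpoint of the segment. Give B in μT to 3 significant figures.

B ≈ 16.5 μT

For a finite straight segment, B = (μ₀I/4πd)(sinθ₁ + sinθ₂), where θ₁, θ₂ are the angles from the perpendicular to each end.
The perpendicular from the point meets the wire at its midpoint, so each end is L/2 = 0.159 m away along the wire.
sinθ₁ = 0.159/√(0.159²+0.076²) = 0.9022; sinθ₂ = 0.159/√(0.159²+0.076²) = 0.9022.
B = (4π×10⁻⁷ × 6.94) / (4π × 0.076) × (0.9022 + 0.9022) = 1.65×10⁻⁵ T.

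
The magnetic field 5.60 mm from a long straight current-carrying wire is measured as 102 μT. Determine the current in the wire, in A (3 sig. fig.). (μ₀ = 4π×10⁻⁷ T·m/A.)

I ≈ 2.86 A

For a long straight wire B = μ₀I/(2πd), so I = 2πdB/μ₀.
I = 2π × 0.0056 × 1.02×10⁻⁴ / (4π×10⁻⁷) = 2.86 A.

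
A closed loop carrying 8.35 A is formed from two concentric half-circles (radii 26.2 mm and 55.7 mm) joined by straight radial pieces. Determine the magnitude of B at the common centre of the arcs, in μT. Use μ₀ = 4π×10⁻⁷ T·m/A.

The radial connectors point toward the centre, so dl × r̂ = 0 and they contribute nothing.
Each semicircle gives μ₀I/(4R): inner arc 1.00×10⁻⁴ T, outer arc 4.71×10⁻⁵ T.
The two arcs carry current in opposite angular senses, so their fields oppose: B = |1.00×10⁻⁴ − 4.71×10⁻⁵| = 5.30×10⁻⁵ T.

B ≈ 53.0 μT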